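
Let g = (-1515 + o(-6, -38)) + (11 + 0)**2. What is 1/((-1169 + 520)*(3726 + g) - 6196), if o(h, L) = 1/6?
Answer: -6/9118633 ≈ -6.5799e-7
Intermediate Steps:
o(h, L) = 1/6
g = -8363/6 (g = (-1515 + 1/6) + (11 + 0)**2 = -9089/6 + 11**2 = -9089/6 + 121 = -8363/6 ≈ -1393.8)
1/((-1169 + 520)*(3726 + g) - 6196) = 1/((-1169 + 520)*(3726 - 8363/6) - 6196) = 1/(-649*13993/6 - 6196) = 1/(-9081457/6 - 6196) = 1/(-9118633/6) = -6/9118633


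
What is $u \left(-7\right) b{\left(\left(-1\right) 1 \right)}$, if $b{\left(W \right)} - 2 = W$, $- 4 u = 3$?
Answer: $\frac{21}{4} \approx 5.25$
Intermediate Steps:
$u = - \frac{3}{4}$ ($u = \left(- \frac{1}{4}\right) 3 = - \frac{3}{4} \approx -0.75$)
$b{\left(W \right)} = 2 + W$
$u \left(-7\right) b{\left(\left(-1\right) 1 \right)} = \left(- \frac{3}{4}\right) \left(-7\right) \left(2 - 1\right) = \frac{21 \left(2 - 1\right)}{4} = \frac{21}{4} \cdot 1 = \frac{21}{4}$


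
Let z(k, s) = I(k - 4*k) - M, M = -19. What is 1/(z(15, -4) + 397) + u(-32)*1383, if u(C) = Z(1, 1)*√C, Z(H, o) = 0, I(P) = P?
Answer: 1/371 ≈ 0.0026954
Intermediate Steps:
u(C) = 0 (u(C) = 0*√C = 0)
z(k, s) = 19 - 3*k (z(k, s) = (k - 4*k) - 1*(-19) = -3*k + 19 = 19 - 3*k)
1/(z(15, -4) + 397) + u(-32)*1383 = 1/((19 - 3*15) + 397) + 0*1383 = 1/((19 - 45) + 397) + 0 = 1/(-26 + 397) + 0 = 1/371 + 0 = 1/371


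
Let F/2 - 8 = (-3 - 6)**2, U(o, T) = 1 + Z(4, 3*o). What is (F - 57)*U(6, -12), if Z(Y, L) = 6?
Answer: 847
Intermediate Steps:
U(o, T) = 7 (U(o, T) = 1 + 6 = 7)
F = 178 (F = 16 + 2*(-3 - 6)**2 = 16 + 2*(-9)**2 = 16 + 2*81 = 16 + 162 = 178)
(F - 57)*U(6, -12) = (178 - 57)*7 = 121*7 = 847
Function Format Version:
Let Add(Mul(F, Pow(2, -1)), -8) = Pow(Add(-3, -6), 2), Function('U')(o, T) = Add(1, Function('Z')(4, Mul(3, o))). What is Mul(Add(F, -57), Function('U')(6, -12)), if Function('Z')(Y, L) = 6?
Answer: 847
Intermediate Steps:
Function('U')(o, T) = 7 (Function('U')(o, T) = Add(1, 6) = 7)
F = 178 (F = Add(16, Mul(2, Pow(Add(-3, -6), 2))) = Add(16, Mul(2, Pow(-9, 2))) = Add(16, Mul(2, 81)) = Add(16, 162) = 178)
Mul(Add(F, -57), Function('U')(6, -12)) = Mul(Add(178, -57), 7) = Mul(121, 7) = 847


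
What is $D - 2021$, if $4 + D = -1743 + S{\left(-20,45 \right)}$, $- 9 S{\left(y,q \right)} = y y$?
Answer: $- \frac{34312}{9} \approx -3812.4$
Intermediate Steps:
$S{\left(y,q \right)} = - \frac{y^{2}}{9}$ ($S{\left(y,q \right)} = - \frac{y y}{9} = - \frac{y^{2}}{9}$)
$D = - \frac{16123}{9}$ ($D = -4 - \left(1743 + \frac{\left(-20\right)^{2}}{9}\right) = -4 - \frac{16087}{9} = - \frac{16123}{9} \approx -1791.4$)
$D - 2021 = - \frac{16123}{9} - 2021 = - \frac{34312}{9}$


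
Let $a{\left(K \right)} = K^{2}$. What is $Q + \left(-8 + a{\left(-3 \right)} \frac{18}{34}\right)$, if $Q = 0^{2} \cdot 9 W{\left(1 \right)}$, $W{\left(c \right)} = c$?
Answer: $- \frac{55}{17} \approx -3.2353$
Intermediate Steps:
$Q = 0$ ($Q = 0^{2} \cdot 9 \cdot 1 = 0 \cdot 9 \cdot 1 = 0 \cdot 1 = 0$)
$Q + \left(-8 + a{\left(-3 \right)} \frac{18}{34}\right) = 0 - \left(8 - \left(-3\right)^{2} \cdot \frac{18}{34}\right) = 0 - \left(8 - 9 \cdot 18 \cdot \frac{1}{34}\right) = 0 + \left(-8 + 9 \cdot \frac{9}{17}\right) = 0 + \left(-8 + \frac{81}{17}\right) = 0 - \frac{55}{17} = - \frac{55}{17}$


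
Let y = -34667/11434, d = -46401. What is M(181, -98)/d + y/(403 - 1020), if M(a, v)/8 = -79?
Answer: 6067203163/327348753978 ≈ 0.018534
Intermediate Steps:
M(a, v) = -632 (M(a, v) = 8*(-79) = -632)
y = -34667/11434 (y = -34667*1/11434 = -34667/11434 ≈ -3.0319)
M(181, -98)/d + y/(403 - 1020) = -632/(-46401) - 34667/(11434*(403 - 1020)) = -632*(-1/46401) - 34667/11434/(-617) = 632/46401 - 34667/11434*(-1/617) = 632/46401 + 34667/7054778 = 6067203163/327348753978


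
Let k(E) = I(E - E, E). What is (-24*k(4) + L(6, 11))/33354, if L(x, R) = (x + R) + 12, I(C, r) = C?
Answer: 29/33354 ≈ 0.00086946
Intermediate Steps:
k(E) = 0 (k(E) = E - E = 0)
L(x, R) = 12 + R + x (L(x, R) = (R + x) + 12 = 12 + R + x)
(-24*k(4) + L(6, 11))/33354 = (-24*0 + (12 + 11 + 6))/33354 = (0 + 29)*(1/33354) = 29*(1/33354) = 29/33354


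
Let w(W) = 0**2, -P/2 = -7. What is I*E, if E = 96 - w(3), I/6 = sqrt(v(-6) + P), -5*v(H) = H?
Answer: 1152*sqrt(95)/5 ≈ 2245.7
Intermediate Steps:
P = 14 (P = -2*(-7) = 14)
v(H) = -H/5
w(W) = 0
I = 12*sqrt(95)/5 (I = 6*sqrt(-1/5*(-6) + 14) = 6*sqrt(6/5 + 14) = 6*sqrt(76/5) = 6*(2*sqrt(95)/5) = 12*sqrt(95)/5 ≈ 23.392)
E = 96 (E = 96 - 1*0 = 96 + 0 = 96)
I*E = (12*sqrt(95)/5)*96 = 1152*sqrt(95)/5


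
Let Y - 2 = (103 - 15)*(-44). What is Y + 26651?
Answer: 22781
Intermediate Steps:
Y = -3870 (Y = 2 + (103 - 15)*(-44) = 2 + 88*(-44) = 2 - 3872 = -3870)
Y + 26651 = -3870 + 26651 = 22781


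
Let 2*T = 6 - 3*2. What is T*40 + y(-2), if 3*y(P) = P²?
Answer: 4/3 ≈ 1.3333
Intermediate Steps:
y(P) = P²/3
T = 0 (T = (6 - 3*2)/2 = (6 - 6)/2 = (½)*0 = 0)
T*40 + y(-2) = 0*40 + (⅓)*(-2)² = 0 + (⅓)*4 = 0 + 4/3 = 4/3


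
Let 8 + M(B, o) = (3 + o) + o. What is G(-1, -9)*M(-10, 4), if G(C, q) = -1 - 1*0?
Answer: -3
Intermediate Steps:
G(C, q) = -1 (G(C, q) = -1 + 0 = -1)
M(B, o) = -5 + 2*o (M(B, o) = -8 + ((3 + o) + o) = -8 + (3 + 2*o) = -5 + 2*o)
G(-1, -9)*M(-10, 4) = -(-5 + 2*4) = -(-5 + 8) = -1*3 = -3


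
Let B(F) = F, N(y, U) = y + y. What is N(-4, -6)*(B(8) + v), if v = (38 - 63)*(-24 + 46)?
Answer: 4336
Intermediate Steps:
N(y, U) = 2*y
v = -550 (v = -25*22 = -550)
N(-4, -6)*(B(8) + v) = (2*(-4))*(8 - 550) = -8*(-542) = 4336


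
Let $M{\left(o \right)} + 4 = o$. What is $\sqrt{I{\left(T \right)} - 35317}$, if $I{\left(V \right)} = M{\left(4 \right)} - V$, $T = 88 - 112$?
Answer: $i \sqrt{35293} \approx 187.86 i$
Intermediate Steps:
$M{\left(o \right)} = -4 + o$
$T = -24$ ($T = 88 - 112 = -24$)
$I{\left(V \right)} = - V$ ($I{\left(V \right)} = \left(-4 + 4\right) - V = 0 - V = - V$)
$\sqrt{I{\left(T \right)} - 35317} = \sqrt{\left(-1\right) \left(-24\right) - 35317} = \sqrt{24 - 35317} = \sqrt{-35293} = i \sqrt{35293}$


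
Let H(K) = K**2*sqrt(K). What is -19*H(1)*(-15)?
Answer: 285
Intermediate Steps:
H(K) = K**(5/2)
-19*H(1)*(-15) = -19*1**(5/2)*(-15) = -19*1*(-15) = -19*(-15) = 285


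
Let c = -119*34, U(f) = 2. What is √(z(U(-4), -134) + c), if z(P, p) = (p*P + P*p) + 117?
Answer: I*√4465 ≈ 66.821*I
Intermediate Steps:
z(P, p) = 117 + 2*P*p (z(P, p) = (P*p + P*p) + 117 = 2*P*p + 117 = 117 + 2*P*p)
c = -4046
√(z(U(-4), -134) + c) = √((117 + 2*2*(-134)) - 4046) = √((117 - 536) - 4046) = √(-419 - 4046) = √(-4465) = I*√4465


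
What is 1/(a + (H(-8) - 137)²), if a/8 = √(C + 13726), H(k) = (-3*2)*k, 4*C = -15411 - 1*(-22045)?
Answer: 7921/61757633 - 4*√61538/61757633 ≈ 0.00011219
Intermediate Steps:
C = 3317/2 (C = (-15411 - 1*(-22045))/4 = (-15411 + 22045)/4 = (¼)*6634 = 3317/2 ≈ 1658.5)
H(k) = -6*k
a = 4*√61538 (a = 8*√(3317/2 + 13726) = 8*√(30769/2) = 8*(√61538/2) = 4*√61538 ≈ 992.27)
1/(a + (H(-8) - 137)²) = 1/(4*√61538 + (-6*(-8) - 137)²) = 1/(4*√61538 + (48 - 137)²) = 1/(4*√61538 + (-89)²) = 1/(4*√61538 + 7921) = 1/(7921 + 4*√61538)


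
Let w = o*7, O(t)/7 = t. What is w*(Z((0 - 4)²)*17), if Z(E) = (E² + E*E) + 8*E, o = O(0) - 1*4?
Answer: -304640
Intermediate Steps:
O(t) = 7*t
o = -4 (o = 7*0 - 1*4 = 0 - 4 = -4)
Z(E) = 2*E² + 8*E (Z(E) = (E² + E²) + 8*E = 2*E² + 8*E)
w = -28 (w = -4*7 = -28)
w*(Z((0 - 4)²)*17) = -28*2*(0 - 4)²*(4 + (0 - 4)²)*17 = -28*2*(-4)²*(4 + (-4)²)*17 = -28*2*16*(4 + 16)*17 = -28*2*16*20*17 = -17920*17 = -28*10880 = -304640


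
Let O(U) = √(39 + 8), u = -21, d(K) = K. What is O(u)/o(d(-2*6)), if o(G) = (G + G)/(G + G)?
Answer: √47 ≈ 6.8557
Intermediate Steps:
o(G) = 1 (o(G) = (2*G)/((2*G)) = (2*G)*(1/(2*G)) = 1)
O(U) = √47
O(u)/o(d(-2*6)) = √47/1 = √47*1 = √47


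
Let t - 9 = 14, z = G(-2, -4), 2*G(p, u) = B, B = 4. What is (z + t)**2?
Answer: 625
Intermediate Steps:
G(p, u) = 2 (G(p, u) = (1/2)*4 = 2)
z = 2
t = 23 (t = 9 + 14 = 23)
(z + t)**2 = (2 + 23)**2 = 25**2 = 625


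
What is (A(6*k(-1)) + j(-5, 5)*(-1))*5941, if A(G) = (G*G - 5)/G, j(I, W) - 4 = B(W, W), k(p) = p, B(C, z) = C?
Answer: -504985/6 ≈ -84164.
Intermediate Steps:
j(I, W) = 4 + W
A(G) = (-5 + G²)/G (A(G) = (G² - 5)/G = (-5 + G²)/G)
(A(6*k(-1)) + j(-5, 5)*(-1))*5941 = ((6*(-1) - 5/(6*(-1))) + (4 + 5)*(-1))*5941 = ((-6 - 5/(-6)) + 9*(-1))*5941 = ((-6 - 5*(-⅙)) - 9)*5941 = ((-6 + ⅚) - 9)*5941 = (-31/6 - 9)*5941 = -85/6*5941 = -504985/6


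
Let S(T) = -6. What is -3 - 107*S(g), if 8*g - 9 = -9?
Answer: 639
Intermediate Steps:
g = 0 (g = 9/8 + (⅛)*(-9) = 9/8 - 9/8 = 0)
-3 - 107*S(g) = -3 - 107*(-6) = -3 + 642 = 639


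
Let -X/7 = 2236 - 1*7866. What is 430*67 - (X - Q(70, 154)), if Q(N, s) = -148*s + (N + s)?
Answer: -33168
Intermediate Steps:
Q(N, s) = N - 147*s
X = 39410 (X = -7*(2236 - 1*7866) = -7*(2236 - 7866) = -7*(-5630) = 39410)
430*67 - (X - Q(70, 154)) = 430*67 - (39410 - (70 - 147*154)) = 28810 - (39410 - (70 - 22638)) = 28810 - (39410 - 1*(-22568)) = 28810 - (39410 + 22568) = 28810 - 1*61978 = 28810 - 61978 = -33168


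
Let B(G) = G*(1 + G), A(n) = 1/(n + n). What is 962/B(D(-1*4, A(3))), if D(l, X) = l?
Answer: 481/6 ≈ 80.167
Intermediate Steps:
A(n) = 1/(2*n)
962/B(D(-1*4, A(3))) = 962/(((-1*4)*(1 - 1*4))) = 962/((-4*(1 - 4))) = 962/((-4*(-3))) = 962/12 = 962*(1/12) = 481/6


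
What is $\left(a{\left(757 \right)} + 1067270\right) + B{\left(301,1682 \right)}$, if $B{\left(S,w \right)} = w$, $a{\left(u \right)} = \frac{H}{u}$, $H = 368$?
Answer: $\frac{809197032}{757} \approx 1.069 \cdot 10^{6}$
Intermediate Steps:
$a{\left(u \right)} = \frac{368}{u}$
$\left(a{\left(757 \right)} + 1067270\right) + B{\left(301,1682 \right)} = \left(\frac{368}{757} + 1067270\right) + 1682 = \frac{807923758}{757} + 1682 = \frac{809197032}{757}$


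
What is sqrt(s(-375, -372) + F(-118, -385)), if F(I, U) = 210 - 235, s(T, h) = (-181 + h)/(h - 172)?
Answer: I*sqrt(443598)/136 ≈ 4.8973*I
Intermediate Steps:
s(T, h) = (-181 + h)/(-172 + h)
F(I, U) = -25
sqrt(s(-375, -372) + F(-118, -385)) = sqrt((-181 - 372)/(-172 - 372) - 25) = sqrt(-553/(-544) - 25) = sqrt(-1/544*(-553) - 25) = sqrt(553/544 - 25) = sqrt(-13047/544) = I*sqrt(443598)/136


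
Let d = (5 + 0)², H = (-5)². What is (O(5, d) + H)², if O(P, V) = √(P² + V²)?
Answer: 1275 + 250*√26 ≈ 2549.8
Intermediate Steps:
H = 25
d = 25 (d = 5² = 25)
(O(5, d) + H)² = (√(5² + 25²) + 25)² = (√(25 + 625) + 25)² = (√650 + 25)² = (5*√26 + 25)² = (25 + 5*√26)²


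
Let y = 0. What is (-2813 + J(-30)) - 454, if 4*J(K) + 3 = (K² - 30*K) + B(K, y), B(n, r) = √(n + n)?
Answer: -11271/4 + I*√15/2 ≈ -2817.8 + 1.9365*I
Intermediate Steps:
B(n, r) = √2*√n (B(n, r) = √(2*n) = √2*√n)
J(K) = -¾ - 15*K/2 + K²/4 + √2*√K/4 (J(K) = -¾ + ((K² - 30*K) + √2*√K)/4 = -¾ + (K² - 30*K + √2*√K)/4 = -¾ + (-15*K/2 + K²/4 + √2*√K/4) = -¾ - 15*K/2 + K²/4 + √2*√K/4)
(-2813 + J(-30)) - 454 = (-2813 + (-¾ - 15/2*(-30) + (¼)*(-30)² + √2*√(-30)/4)) - 454 = (-2813 + (-¾ + 225 + (¼)*900 + √2*(I*√30)/4)) - 454 = (-2813 + (-¾ + 225 + 225 + I*√15/2)) - 454 = (-2813 + (1797/4 + I*√15/2)) - 454 = (-9455/4 + I*√15/2) - 454 = -11271/4 + I*√15/2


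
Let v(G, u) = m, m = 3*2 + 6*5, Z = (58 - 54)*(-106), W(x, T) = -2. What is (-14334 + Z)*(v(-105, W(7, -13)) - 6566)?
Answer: 96369740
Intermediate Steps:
Z = -424 (Z = 4*(-106) = -424)
m = 36 (m = 6 + 30 = 36)
v(G, u) = 36
(-14334 + Z)*(v(-105, W(7, -13)) - 6566) = (-14334 - 424)*(36 - 6566) = -14758*(-6530) = 96369740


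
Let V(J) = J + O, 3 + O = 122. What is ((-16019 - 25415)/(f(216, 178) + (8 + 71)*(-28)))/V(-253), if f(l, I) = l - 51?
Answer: -20717/137149 ≈ -0.15105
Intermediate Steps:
O = 119 (O = -3 + 122 = 119)
V(J) = 119 + J (V(J) = J + 119 = 119 + J)
f(l, I) = -51 + l
((-16019 - 25415)/(f(216, 178) + (8 + 71)*(-28)))/V(-253) = ((-16019 - 25415)/((-51 + 216) + (8 + 71)*(-28)))/(119 - 253) = -41434/(165 + 79*(-28))/(-134) = -41434/(165 - 2212)*(-1/134) = -41434/(-2047)*(-1/134) = -41434*(-1/2047)*(-1/134) = (41434/2047)*(-1/134) = -20717/137149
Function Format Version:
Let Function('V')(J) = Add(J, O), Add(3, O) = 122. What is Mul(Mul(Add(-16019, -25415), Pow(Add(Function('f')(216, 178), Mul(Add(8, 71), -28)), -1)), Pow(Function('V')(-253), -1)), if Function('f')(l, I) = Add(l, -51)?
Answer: Rational(-20717, 137149) ≈ -0.15105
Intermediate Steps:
O = 119 (O = Add(-3, 122) = 119)
Function('V')(J) = Add(119, J) (Function('V')(J) = Add(J, 119) = Add(119, J))
Function('f')(l, I) = Add(-51, l)
Mul(Mul(Add(-16019, -25415), Pow(Add(Function('f')(216, 178), Mul(Add(8, 71), -28)), -1)), Pow(Function('V')(-253), -1)) = Mul(Mul(Add(-16019, -25415), Pow(Add(Add(-51, 216), Mul(Add(8, 71), -28)), -1)), Pow(Add(119, -253), -1)) = Mul(Mul(-41434, Pow(Add(165, Mul(79, -28)), -1)), Pow(-134, -1)) = Mul(Mul(-41434, Pow(Add(165, -2212), -1)), Rational(-1, 134)) = Mul(Mul(-41434, Pow(-2047, -1)), Rational(-1, 134)) = Mul(Mul(-41434, Rational(-1, 2047)), Rational(-1, 134)) = Mul(Rational(41434, 2047), Rational(-1, 134)) = Rational(-20717, 137149)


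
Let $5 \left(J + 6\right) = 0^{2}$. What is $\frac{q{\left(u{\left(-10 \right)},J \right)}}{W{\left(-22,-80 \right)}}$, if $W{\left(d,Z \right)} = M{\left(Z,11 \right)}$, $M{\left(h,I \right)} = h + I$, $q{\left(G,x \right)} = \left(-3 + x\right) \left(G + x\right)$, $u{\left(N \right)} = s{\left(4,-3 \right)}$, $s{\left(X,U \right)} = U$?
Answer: $- \frac{27}{23} \approx -1.1739$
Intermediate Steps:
$J = -6$ ($J = -6 + \frac{0^{2}}{5} = -6 + \frac{1}{5} \cdot 0 = -6 + 0 = -6$)
$u{\left(N \right)} = -3$
$M{\left(h,I \right)} = I + h$
$W{\left(d,Z \right)} = 11 + Z$
$\frac{q{\left(u{\left(-10 \right)},J \right)}}{W{\left(-22,-80 \right)}} = \frac{\left(-6\right)^{2} - -9 - -18 - -18}{11 - 80} = \frac{36 + 9 + 18 + 18}{-69} = 81 \left(- \frac{1}{69}\right) = - \frac{27}{23}$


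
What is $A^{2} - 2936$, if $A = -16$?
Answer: $-2680$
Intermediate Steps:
$A^{2} - 2936 = \left(-16\right)^{2} - 2936 = 256 - 2936 = -2680$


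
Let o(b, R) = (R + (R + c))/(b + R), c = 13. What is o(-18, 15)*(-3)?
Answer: 43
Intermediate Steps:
o(b, R) = (13 + 2*R)/(R + b) (o(b, R) = (R + (R + 13))/(b + R) = (R + (13 + R))/(R + b) = (13 + 2*R)/(R + b))
o(-18, 15)*(-3) = ((13 + 2*15)/(15 - 18))*(-3) = ((13 + 30)/(-3))*(-3) = -1/3*43*(-3) = -43/3*(-3) = 43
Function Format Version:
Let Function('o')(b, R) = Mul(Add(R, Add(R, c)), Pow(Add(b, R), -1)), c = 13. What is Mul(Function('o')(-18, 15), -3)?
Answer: 43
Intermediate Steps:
Function('o')(b, R) = Mul(Pow(Add(R, b), -1), Add(13, Mul(2, R))) (Function('o')(b, R) = Mul(Add(R, Add(R, 13)), Pow(Add(b, R), -1)) = Mul(Add(R, Add(13, R)), Pow(Add(R, b), -1)) = Mul(Add(13, Mul(2, R)), Pow(Add(R, b), -1)) = Mul(Pow(Add(R, b), -1), Add(13, Mul(2, R))))
Mul(Function('o')(-18, 15), -3) = Mul(Mul(Pow(Add(15, -18), -1), Add(13, Mul(2, 15))), -3) = Mul(Mul(Pow(-3, -1), Add(13, 30)), -3) = Mul(Mul(Rational(-1, 3), 43), -3) = Mul(Rational(-43, 3), -3) = 43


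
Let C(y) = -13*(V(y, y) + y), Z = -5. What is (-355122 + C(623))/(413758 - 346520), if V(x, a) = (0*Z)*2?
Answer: -363221/67238 ≈ -5.4020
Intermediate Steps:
V(x, a) = 0 (V(x, a) = (0*(-5))*2 = 0*2 = 0)
C(y) = -13*y (C(y) = -13*(0 + y) = -13*y)
(-355122 + C(623))/(413758 - 346520) = (-355122 - 13*623)/(413758 - 346520) = (-355122 - 8099)/67238 = -363221*1/67238 = -363221/67238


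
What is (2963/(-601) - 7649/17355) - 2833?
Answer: -29605215629/10430355 ≈ -2838.4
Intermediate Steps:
(2963/(-601) - 7649/17355) - 2833 = (2963*(-1/601) - 7649*1/17355) - 2833 = (-2963/601 - 7649/17355) - 2833 = -56019914/10430355 - 2833 = -29605215629/10430355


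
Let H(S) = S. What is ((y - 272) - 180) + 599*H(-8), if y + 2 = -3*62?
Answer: -5432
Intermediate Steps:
y = -188 (y = -2 - 3*62 = -2 - 186 = -188)
((y - 272) - 180) + 599*H(-8) = ((-188 - 272) - 180) + 599*(-8) = (-460 - 180) - 4792 = -640 - 4792 = -5432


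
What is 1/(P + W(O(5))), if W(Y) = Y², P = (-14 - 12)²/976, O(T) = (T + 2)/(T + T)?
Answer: 3050/3607 ≈ 0.84558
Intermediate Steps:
O(T) = (2 + T)/(2*T) (O(T) = (2 + T)/((2*T)) = (2 + T)*(1/(2*T)) = (2 + T)/(2*T))
P = 169/244 (P = (-26)²*(1/976) = 676*(1/976) = 169/244 ≈ 0.69262)
1/(P + W(O(5))) = 1/(169/244 + ((½)*(2 + 5)/5)²) = 1/(169/244 + ((½)*(⅕)*7)²) = 1/(169/244 + (7/10)²) = 1/(169/244 + 49/100) = 1/(3607/3050) = 3050/3607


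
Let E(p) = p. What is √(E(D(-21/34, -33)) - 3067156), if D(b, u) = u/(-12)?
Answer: I*√12268613/2 ≈ 1751.3*I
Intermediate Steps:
D(b, u) = -u/12 (D(b, u) = u*(-1/12) = -u/12)
√(E(D(-21/34, -33)) - 3067156) = √(-1/12*(-33) - 3067156) = √(11/4 - 3067156) = √(-12268613/4) = I*√12268613/2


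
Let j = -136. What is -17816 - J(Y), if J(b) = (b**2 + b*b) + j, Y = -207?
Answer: -103378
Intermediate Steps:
J(b) = -136 + 2*b**2 (J(b) = (b**2 + b*b) - 136 = (b**2 + b**2) - 136 = 2*b**2 - 136 = -136 + 2*b**2)
-17816 - J(Y) = -17816 - (-136 + 2*(-207)**2) = -17816 - (-136 + 2*42849) = -17816 - (-136 + 85698) = -17816 - 1*85562 = -17816 - 85562 = -103378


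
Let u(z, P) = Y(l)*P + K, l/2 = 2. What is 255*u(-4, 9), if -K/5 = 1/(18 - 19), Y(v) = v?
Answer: 10455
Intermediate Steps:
l = 4 (l = 2*2 = 4)
K = 5 (K = -5/(18 - 19) = -5/(-1) = -5*(-1) = 5)
u(z, P) = 5 + 4*P (u(z, P) = 4*P + 5 = 5 + 4*P)
255*u(-4, 9) = 255*(5 + 4*9) = 255*(5 + 36) = 255*41 = 10455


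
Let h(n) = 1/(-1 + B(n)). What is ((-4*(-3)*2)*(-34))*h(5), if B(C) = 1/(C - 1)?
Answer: 1088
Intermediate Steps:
B(C) = 1/(-1 + C)
h(n) = 1/(-1 + 1/(-1 + n))
((-4*(-3)*2)*(-34))*h(5) = ((-4*(-3)*2)*(-34))*((1 - 1*5)/(-2 + 5)) = ((12*2)*(-34))*((1 - 5)/3) = (24*(-34))*((1/3)*(-4)) = -816*(-4/3) = 1088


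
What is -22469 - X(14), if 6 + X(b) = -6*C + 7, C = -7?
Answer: -22512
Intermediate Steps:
X(b) = 43 (X(b) = -6 + (-6*(-7) + 7) = -6 + (42 + 7) = -6 + 49 = 43)
-22469 - X(14) = -22469 - 1*43 = -22469 - 43 = -22512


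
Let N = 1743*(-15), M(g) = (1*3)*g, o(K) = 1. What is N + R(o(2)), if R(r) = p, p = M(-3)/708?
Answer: -6170223/236 ≈ -26145.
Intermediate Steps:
M(g) = 3*g
N = -26145
p = -3/236 (p = (3*(-3))/708 = -9*1/708 = -3/236 ≈ -0.012712)
R(r) = -3/236
N + R(o(2)) = -26145 - 3/236 = -6170223/236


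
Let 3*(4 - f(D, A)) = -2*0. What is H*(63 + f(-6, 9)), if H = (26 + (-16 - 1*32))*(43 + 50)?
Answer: -137082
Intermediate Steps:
f(D, A) = 4 (f(D, A) = 4 - (-2)*0/3 = 4 - ⅓*0 = 4 + 0 = 4)
H = -2046 (H = (26 + (-16 - 32))*93 = (26 - 48)*93 = -22*93 = -2046)
H*(63 + f(-6, 9)) = -2046*(63 + 4) = -2046*67 = -137082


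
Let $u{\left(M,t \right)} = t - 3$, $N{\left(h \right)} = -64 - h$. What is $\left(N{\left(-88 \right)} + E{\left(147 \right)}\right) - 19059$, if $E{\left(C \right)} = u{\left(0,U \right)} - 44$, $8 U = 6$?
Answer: $- \frac{76325}{4} \approx -19081.0$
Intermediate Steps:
$U = \frac{3}{4}$ ($U = \frac{1}{8} \cdot 6 = \frac{3}{4} \approx 0.75$)
$u{\left(M,t \right)} = -3 + t$
$E{\left(C \right)} = - \frac{185}{4}$ ($E{\left(C \right)} = \left(-3 + \frac{3}{4}\right) - 44 = - \frac{9}{4} - 44 = - \frac{185}{4}$)
$\left(N{\left(-88 \right)} + E{\left(147 \right)}\right) - 19059 = \left(\left(-64 - -88\right) - \frac{185}{4}\right) - 19059 = \left(\left(-64 + 88\right) - \frac{185}{4}\right) - 19059 = \left(24 - \frac{185}{4}\right) - 19059 = - \frac{89}{4} - 19059 = - \frac{76325}{4}$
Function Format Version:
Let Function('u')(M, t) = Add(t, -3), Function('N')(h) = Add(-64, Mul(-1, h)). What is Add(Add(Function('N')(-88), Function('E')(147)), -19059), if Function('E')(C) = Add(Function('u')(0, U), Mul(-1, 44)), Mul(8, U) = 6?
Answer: Rational(-76325, 4) ≈ -19081.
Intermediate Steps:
U = Rational(3, 4) (U = Mul(Rational(1, 8), 6) = Rational(3, 4) ≈ 0.75000)
Function('u')(M, t) = Add(-3, t)
Function('E')(C) = Rational(-185, 4) (Function('E')(C) = Add(Add(-3, Rational(3, 4)), Mul(-1, 44)) = Add(Rational(-9, 4), -44) = Rational(-185, 4))
Add(Add(Function('N')(-88), Function('E')(147)), -19059) = Add(Add(Add(-64, Mul(-1, -88)), Rational(-185, 4)), -19059) = Add(Add(Add(-64, 88), Rational(-185, 4)), -19059) = Add(Add(24, Rational(-185, 4)), -19059) = Add(Rational(-89, 4), -19059) = Rational(-76325, 4)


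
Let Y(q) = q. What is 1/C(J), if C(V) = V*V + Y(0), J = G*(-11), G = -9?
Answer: 1/9801 ≈ 0.00010203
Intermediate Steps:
J = 99 (J = -9*(-11) = 99)
C(V) = V**2 (C(V) = V*V + 0 = V**2 + 0 = V**2)
1/C(J) = 1/(99**2) = 1/9801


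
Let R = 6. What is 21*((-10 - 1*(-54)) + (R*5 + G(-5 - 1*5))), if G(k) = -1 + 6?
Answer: 1659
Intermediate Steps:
G(k) = 5
21*((-10 - 1*(-54)) + (R*5 + G(-5 - 1*5))) = 21*((-10 - 1*(-54)) + (6*5 + 5)) = 21*((-10 + 54) + (30 + 5)) = 21*(44 + 35) = 21*79 = 1659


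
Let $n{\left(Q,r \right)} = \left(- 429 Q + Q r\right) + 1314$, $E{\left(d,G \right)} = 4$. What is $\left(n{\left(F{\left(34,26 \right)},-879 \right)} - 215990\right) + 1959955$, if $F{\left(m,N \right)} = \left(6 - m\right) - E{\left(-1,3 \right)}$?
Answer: $1787135$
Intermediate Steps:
$F{\left(m,N \right)} = 2 - m$ ($F{\left(m,N \right)} = \left(6 - m\right) - 4 = 2 - m$)
$n{\left(Q,r \right)} = 1314 - 429 Q + Q r$
$\left(n{\left(F{\left(34,26 \right)},-879 \right)} - 215990\right) + 1959955 = \left(\left(1314 - 429 \left(2 - 34\right) + \left(2 - 34\right) \left(-879\right)\right) - 215990\right) + 1959955 = \left(\left(1314 - -13728 - -28128\right) - 215990\right) + 1959955 = \left(\left(1314 + 13728 + 28128\right) - 215990\right) + 1959955 = \left(43170 - 215990\right) + 1959955 = -172820 + 1959955 = 1787135$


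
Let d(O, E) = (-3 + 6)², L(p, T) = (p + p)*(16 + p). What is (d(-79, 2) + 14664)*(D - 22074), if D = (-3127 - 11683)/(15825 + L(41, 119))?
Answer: -2213225118776/6833 ≈ -3.2390e+8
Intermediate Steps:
L(p, T) = 2*p*(16 + p) (L(p, T) = (2*p)*(16 + p) = 2*p*(16 + p))
d(O, E) = 9 (d(O, E) = 3² = 9)
D = -14810/20499 (D = (-3127 - 11683)/(15825 + 2*41*(16 + 41)) = -14810/(15825 + 2*41*57) = -14810/(15825 + 4674) = -14810/20499 ≈ -0.72247)
(d(-79, 2) + 14664)*(D - 22074) = (9 + 14664)*(-14810/20499 - 22074) = 14673*(-452509736/20499) = -2213225118776/6833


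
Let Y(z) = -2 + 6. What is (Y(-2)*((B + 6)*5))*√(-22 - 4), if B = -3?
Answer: 60*I*√26 ≈ 305.94*I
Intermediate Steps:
Y(z) = 4
(Y(-2)*((B + 6)*5))*√(-22 - 4) = (4*((-3 + 6)*5))*√(-22 - 4) = (4*(3*5))*√(-26) = (4*15)*(I*√26) = 60*(I*√26) = 60*I*√26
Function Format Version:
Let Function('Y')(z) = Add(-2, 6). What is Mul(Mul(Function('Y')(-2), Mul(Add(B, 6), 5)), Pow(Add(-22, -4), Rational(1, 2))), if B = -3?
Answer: Mul(60, I, Pow(26, Rational(1, 2))) ≈ Mul(305.94, I)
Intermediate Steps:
Function('Y')(z) = 4
Mul(Mul(Function('Y')(-2), Mul(Add(B, 6), 5)), Pow(Add(-22, -4), Rational(1, 2))) = Mul(Mul(4, Mul(Add(-3, 6), 5)), Pow(Add(-22, -4), Rational(1, 2))) = Mul(Mul(4, Mul(3, 5)), Pow(-26, Rational(1, 2))) = Mul(Mul(4, 15), Mul(I, Pow(26, Rational(1, 2)))) = Mul(60, Mul(I, Pow(26, Rational(1, 2)))) = Mul(60, I, Pow(26, Rational(1, 2)))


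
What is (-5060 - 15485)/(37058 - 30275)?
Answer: -2935/969 ≈ -3.0289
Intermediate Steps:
(-5060 - 15485)/(37058 - 30275) = -20545/6783 = -20545*1/6783 = -2935/969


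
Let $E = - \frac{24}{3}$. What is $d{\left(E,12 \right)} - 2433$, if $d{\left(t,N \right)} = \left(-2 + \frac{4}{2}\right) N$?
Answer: $-2433$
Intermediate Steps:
$E = -8$ ($E = \left(-24\right) \frac{1}{3} = -8$)
$d{\left(t,N \right)} = 0$ ($d{\left(t,N \right)} = \left(-2 + 4 \cdot \frac{1}{2}\right) N = \left(-2 + 2\right) N = 0 N = 0$)
$d{\left(E,12 \right)} - 2433 = 0 - 2433 = -2433$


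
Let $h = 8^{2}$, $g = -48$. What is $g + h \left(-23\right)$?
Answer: $-1520$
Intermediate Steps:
$h = 64$
$g + h \left(-23\right) = -48 + 64 \left(-23\right) = -48 - 1472 = -1520$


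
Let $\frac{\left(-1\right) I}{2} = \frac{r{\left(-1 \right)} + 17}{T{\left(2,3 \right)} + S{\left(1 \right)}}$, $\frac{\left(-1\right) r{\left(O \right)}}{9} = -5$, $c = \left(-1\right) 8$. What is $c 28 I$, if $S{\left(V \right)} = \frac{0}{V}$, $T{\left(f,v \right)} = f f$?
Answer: $6944$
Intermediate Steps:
$T{\left(f,v \right)} = f^{2}$
$c = -8$
$r{\left(O \right)} = 45$ ($r{\left(O \right)} = \left(-9\right) \left(-5\right) = 45$)
$S{\left(V \right)} = 0$
$I = -31$ ($I = - 2 \frac{45 + 17}{2^{2} + 0} = - 2 \frac{62}{4 + 0} = - 2 \cdot \frac{62}{4} = - 2 \cdot 62 \cdot \frac{1}{4} = \left(-2\right) \frac{31}{2} = -31$)
$c 28 I = \left(-8\right) 28 \left(-31\right) = \left(-224\right) \left(-31\right) = 6944$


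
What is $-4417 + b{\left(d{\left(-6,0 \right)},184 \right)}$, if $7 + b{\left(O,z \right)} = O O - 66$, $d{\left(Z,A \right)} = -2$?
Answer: $-4486$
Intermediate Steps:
$b{\left(O,z \right)} = -73 + O^{2}$ ($b{\left(O,z \right)} = -7 + \left(O O - 66\right) = -7 + \left(O^{2} - 66\right) = -7 + \left(-66 + O^{2}\right) = -73 + O^{2}$)
$-4417 + b{\left(d{\left(-6,0 \right)},184 \right)} = -4417 - \left(73 - \left(-2\right)^{2}\right) = -4417 + \left(-73 + 4\right) = -4417 - 69 = -4486$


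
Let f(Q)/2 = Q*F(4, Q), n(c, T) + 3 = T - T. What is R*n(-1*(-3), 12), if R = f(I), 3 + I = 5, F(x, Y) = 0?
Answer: 0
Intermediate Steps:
n(c, T) = -3 (n(c, T) = -3 + (T - T) = -3 + 0 = -3)
I = 2 (I = -3 + 5 = 2)
f(Q) = 0 (f(Q) = 2*(Q*0) = 2*0 = 0)
R = 0
R*n(-1*(-3), 12) = 0*(-3) = 0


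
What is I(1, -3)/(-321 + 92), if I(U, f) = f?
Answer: 3/229 ≈ 0.013100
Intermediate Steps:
I(1, -3)/(-321 + 92) = -3/(-321 + 92) = -3/(-229) = -1/229*(-3) = 3/229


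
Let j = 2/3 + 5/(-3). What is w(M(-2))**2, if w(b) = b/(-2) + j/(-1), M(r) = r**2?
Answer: 1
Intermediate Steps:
j = -1 (j = 2*(1/3) + 5*(-1/3) = 2/3 - 5/3 = -1)
w(b) = 1 - b/2 (w(b) = b/(-2) - 1/(-1) = b*(-1/2) - 1*(-1) = -b/2 + 1 = 1 - b/2)
w(M(-2))**2 = (1 - 1/2*(-2)**2)**2 = (1 - 1/2*4)**2 = (1 - 2)**2 = (-1)**2 = 1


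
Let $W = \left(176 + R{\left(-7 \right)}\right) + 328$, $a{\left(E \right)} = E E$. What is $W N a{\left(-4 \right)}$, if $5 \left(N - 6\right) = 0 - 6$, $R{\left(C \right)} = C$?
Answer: $\frac{190848}{5} \approx 38170.0$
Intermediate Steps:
$N = \frac{24}{5}$ ($N = 6 + \frac{0 - 6}{5} = 6 + \frac{1}{5} \left(-6\right) = 6 - \frac{6}{5} = \frac{24}{5} \approx 4.8$)
$a{\left(E \right)} = E^{2}$
$W = 497$ ($W = \left(176 - 7\right) + 328 = 169 + 328 = 497$)
$W N a{\left(-4 \right)} = 497 \frac{24 \left(-4\right)^{2}}{5} = 497 \cdot \frac{24}{5} \cdot 16 = 497 \cdot \frac{384}{5} = \frac{190848}{5}$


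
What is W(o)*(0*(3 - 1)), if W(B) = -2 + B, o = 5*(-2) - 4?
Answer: 0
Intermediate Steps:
o = -14 (o = -10 - 4 = -14)
W(o)*(0*(3 - 1)) = (-2 - 14)*(0*(3 - 1)) = -0*2 = -16*0 = 0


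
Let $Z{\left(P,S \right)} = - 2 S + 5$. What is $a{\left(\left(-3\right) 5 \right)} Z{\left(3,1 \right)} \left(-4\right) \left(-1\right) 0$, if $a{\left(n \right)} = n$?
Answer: $0$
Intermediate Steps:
$Z{\left(P,S \right)} = 5 - 2 S$
$a{\left(\left(-3\right) 5 \right)} Z{\left(3,1 \right)} \left(-4\right) \left(-1\right) 0 = \left(-3\right) 5 \left(5 - 2\right) \left(-4\right) \left(-1\right) 0 = - 15 \left(5 - 2\right) 4 \cdot 0 = - 15 \cdot 3 \cdot 0 = \left(-15\right) 0 = 0$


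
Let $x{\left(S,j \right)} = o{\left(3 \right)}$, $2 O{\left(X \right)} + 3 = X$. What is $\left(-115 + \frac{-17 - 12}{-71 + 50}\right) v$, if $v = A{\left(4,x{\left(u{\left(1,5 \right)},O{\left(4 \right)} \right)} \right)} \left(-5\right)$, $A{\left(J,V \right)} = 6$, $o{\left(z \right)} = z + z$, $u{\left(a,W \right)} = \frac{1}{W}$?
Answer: $\frac{23860}{7} \approx 3408.6$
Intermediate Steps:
$O{\left(X \right)} = - \frac{3}{2} + \frac{X}{2}$
$o{\left(z \right)} = 2 z$
$x{\left(S,j \right)} = 6$ ($x{\left(S,j \right)} = 2 \cdot 3 = 6$)
$v = -30$ ($v = 6 \left(-5\right) = -30$)
$\left(-115 + \frac{-17 - 12}{-71 + 50}\right) v = \left(-115 + \frac{-17 - 12}{-71 + 50}\right) \left(-30\right) = \left(-115 - \frac{29}{-21}\right) \left(-30\right) = \left(-115 - - \frac{29}{21}\right) \left(-30\right) = \left(-115 + \frac{29}{21}\right) \left(-30\right) = \left(- \frac{2386}{21}\right) \left(-30\right) = \frac{23860}{7}$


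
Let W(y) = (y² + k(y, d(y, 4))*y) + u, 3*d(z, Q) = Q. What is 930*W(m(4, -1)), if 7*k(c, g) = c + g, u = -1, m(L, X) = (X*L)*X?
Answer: 117490/7 ≈ 16784.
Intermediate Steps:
m(L, X) = L*X² (m(L, X) = (L*X)*X = L*X²)
d(z, Q) = Q/3
k(c, g) = c/7 + g/7 (k(c, g) = (c + g)/7 = c/7 + g/7)
W(y) = -1 + y² + y*(4/21 + y/7) (W(y) = (y² + (y/7 + ((⅓)*4)/7)*y) - 1 = (y² + (y/7 + (⅐)*(4/3))*y) - 1 = (y² + (y/7 + 4/21)*y) - 1 = (y² + (4/21 + y/7)*y) - 1 = (y² + y*(4/21 + y/7)) - 1 = -1 + y² + y*(4/21 + y/7))
930*W(m(4, -1)) = 930*(-1 + 4*(4*(-1)²)/21 + 8*(4*(-1)²)²/7) = 930*(-1 + 4*(4*1)/21 + 8*(4*1)²/7) = 930*(-1 + (4/21)*4 + (8/7)*4²) = 930*(-1 + 16/21 + (8/7)*16) = 930*(-1 + 16/21 + 128/7) = 930*(379/21) = 117490/7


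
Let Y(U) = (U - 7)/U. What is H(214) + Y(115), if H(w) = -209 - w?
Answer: -48537/115 ≈ -422.06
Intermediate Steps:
Y(U) = (-7 + U)/U
H(214) + Y(115) = (-209 - 1*214) + (-7 + 115)/115 = (-209 - 214) + (1/115)*108 = -423 + 108/115 = -48537/115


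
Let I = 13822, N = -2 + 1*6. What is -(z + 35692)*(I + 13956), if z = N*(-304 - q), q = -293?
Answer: -990230144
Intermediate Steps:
N = 4 (N = -2 + 6 = 4)
z = -44 (z = 4*(-304 - 1*(-293)) = 4*(-304 + 293) = 4*(-11) = -44)
-(z + 35692)*(I + 13956) = -(-44 + 35692)*(13822 + 13956) = -35648*27778 = -1*990230144 = -990230144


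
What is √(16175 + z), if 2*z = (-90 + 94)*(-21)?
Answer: √16133 ≈ 127.02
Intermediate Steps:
z = -42 (z = ((-90 + 94)*(-21))/2 = (4*(-21))/2 = (½)*(-84) = -42)
√(16175 + z) = √(16175 - 42) = √16133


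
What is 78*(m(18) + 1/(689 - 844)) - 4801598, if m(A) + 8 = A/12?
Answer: -744326353/155 ≈ -4.8021e+6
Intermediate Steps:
m(A) = -8 + A/12
78*(m(18) + 1/(689 - 844)) - 4801598 = 78*((-8 + (1/12)*18) + 1/(689 - 844)) - 4801598 = 78*((-8 + 3/2) + 1/(-155)) - 4801598 = 78*(-13/2 - 1/155) - 4801598 = 78*(-2017/310) - 4801598 = -78663/155 - 4801598 = -744326353/155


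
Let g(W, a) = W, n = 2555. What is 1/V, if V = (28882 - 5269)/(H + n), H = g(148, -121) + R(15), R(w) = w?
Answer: 906/7871 ≈ 0.11511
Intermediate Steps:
H = 163 (H = 148 + 15 = 163)
V = 7871/906 (V = (28882 - 5269)/(163 + 2555) = 23613/2718 = 23613*(1/2718) = 7871/906 ≈ 8.6876)
1/V = 1/(7871/906) = 906/7871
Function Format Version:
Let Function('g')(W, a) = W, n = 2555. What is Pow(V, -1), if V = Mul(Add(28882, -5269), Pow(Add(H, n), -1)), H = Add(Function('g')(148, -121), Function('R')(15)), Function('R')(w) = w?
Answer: Rational(906, 7871) ≈ 0.11511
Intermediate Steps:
H = 163 (H = Add(148, 15) = 163)
V = Rational(7871, 906) (V = Mul(Add(28882, -5269), Pow(Add(163, 2555), -1)) = Mul(23613, Pow(2718, -1)) = Mul(23613, Rational(1, 2718)) = Rational(7871, 906) ≈ 8.6876)
Pow(V, -1) = Pow(Rational(7871, 906), -1) = Rational(906, 7871)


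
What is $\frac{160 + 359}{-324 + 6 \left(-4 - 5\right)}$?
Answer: $- \frac{173}{126} \approx -1.373$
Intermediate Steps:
$\frac{160 + 359}{-324 + 6 \left(-4 - 5\right)} = \frac{519}{-324 + 6 \left(-9\right)} = \frac{519}{-324 - 54} = \frac{519}{-378} = 519 \left(- \frac{1}{378}\right) = - \frac{173}{126}$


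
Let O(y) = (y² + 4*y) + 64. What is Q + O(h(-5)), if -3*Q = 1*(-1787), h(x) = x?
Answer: 1994/3 ≈ 664.67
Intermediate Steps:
O(y) = 64 + y² + 4*y
Q = 1787/3 (Q = -(-1787)/3 = -⅓*(-1787) = 1787/3 ≈ 595.67)
Q + O(h(-5)) = 1787/3 + (64 + (-5)² + 4*(-5)) = 1787/3 + (64 + 25 - 20) = 1787/3 + 69 = 1994/3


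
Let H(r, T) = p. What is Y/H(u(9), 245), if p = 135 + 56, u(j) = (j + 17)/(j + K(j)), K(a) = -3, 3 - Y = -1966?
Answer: 1969/191 ≈ 10.309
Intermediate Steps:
Y = 1969 (Y = 3 - 1*(-1966) = 3 + 1966 = 1969)
u(j) = (17 + j)/(-3 + j) (u(j) = (j + 17)/(j - 3) = (17 + j)/(-3 + j))
p = 191
H(r, T) = 191
Y/H(u(9), 245) = 1969/191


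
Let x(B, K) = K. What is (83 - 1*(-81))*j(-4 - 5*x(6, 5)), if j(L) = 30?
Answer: 4920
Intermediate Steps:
(83 - 1*(-81))*j(-4 - 5*x(6, 5)) = (83 - 1*(-81))*30 = (83 + 81)*30 = 164*30 = 4920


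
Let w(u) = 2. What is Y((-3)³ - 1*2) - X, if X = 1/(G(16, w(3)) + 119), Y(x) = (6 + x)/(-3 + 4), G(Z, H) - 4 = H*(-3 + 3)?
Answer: -2830/123 ≈ -23.008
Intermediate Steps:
G(Z, H) = 4 (G(Z, H) = 4 + H*(-3 + 3) = 4 + H*0 = 4 + 0 = 4)
Y(x) = 6 + x (Y(x) = (6 + x)/1 = (6 + x)*1 = 6 + x)
X = 1/123 (X = 1/(4 + 119) = 1/123 ≈ 0.0081301)
Y((-3)³ - 1*2) - X = (6 + ((-3)³ - 1*2)) - 1*1/123 = (6 + (-27 - 2)) - 1/123 = (6 - 29) - 1/123 = -23 - 1/123 = -2830/123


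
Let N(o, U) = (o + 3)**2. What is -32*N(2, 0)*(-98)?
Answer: 78400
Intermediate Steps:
N(o, U) = (3 + o)**2
-32*N(2, 0)*(-98) = -32*(3 + 2)**2*(-98) = -32*5**2*(-98) = -32*25*(-98) = -800*(-98) = 78400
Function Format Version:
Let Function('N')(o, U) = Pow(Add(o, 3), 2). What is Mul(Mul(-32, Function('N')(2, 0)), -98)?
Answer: 78400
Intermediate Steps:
Function('N')(o, U) = Pow(Add(3, o), 2)
Mul(Mul(-32, Function('N')(2, 0)), -98) = Mul(Mul(-32, Pow(Add(3, 2), 2)), -98) = Mul(Mul(-32, Pow(5, 2)), -98) = Mul(Mul(-32, 25), -98) = Mul(-800, -98) = 78400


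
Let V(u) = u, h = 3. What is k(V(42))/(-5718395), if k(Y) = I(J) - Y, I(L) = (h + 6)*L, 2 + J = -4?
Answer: 96/5718395 ≈ 1.6788e-5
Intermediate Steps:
J = -6 (J = -2 - 4 = -6)
I(L) = 9*L (I(L) = (3 + 6)*L = 9*L)
k(Y) = -54 - Y (k(Y) = 9*(-6) - Y = -54 - Y)
k(V(42))/(-5718395) = (-54 - 1*42)/(-5718395) = (-54 - 42)*(-1/5718395) = -96*(-1/5718395) = 96/5718395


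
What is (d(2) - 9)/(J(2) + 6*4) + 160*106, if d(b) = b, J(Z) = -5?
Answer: 322233/19 ≈ 16960.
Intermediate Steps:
(d(2) - 9)/(J(2) + 6*4) + 160*106 = (2 - 9)/(-5 + 6*4) + 160*106 = -7/(-5 + 24) + 16960 = -7/19 + 16960 = 322233/19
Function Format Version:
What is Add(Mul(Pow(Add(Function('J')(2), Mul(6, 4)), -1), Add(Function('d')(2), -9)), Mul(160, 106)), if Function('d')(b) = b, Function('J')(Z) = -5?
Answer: Rational(322233, 19) ≈ 16960.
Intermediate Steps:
Add(Mul(Pow(Add(Function('J')(2), Mul(6, 4)), -1), Add(Function('d')(2), -9)), Mul(160, 106)) = Add(Mul(Pow(Add(-5, Mul(6, 4)), -1), Add(2, -9)), Mul(160, 106)) = Add(Mul(Pow(Add(-5, 24), -1), -7), 16960) = Add(Mul(Pow(19, -1), -7), 16960) = Add(Mul(Rational(1, 19), -7), 16960) = Add(Rational(-7, 19), 16960) = Rational(322233, 19)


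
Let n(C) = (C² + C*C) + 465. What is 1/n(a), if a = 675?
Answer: 1/911715 ≈ 1.0968e-6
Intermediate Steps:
n(C) = 465 + 2*C² (n(C) = (C² + C²) + 465 = 2*C² + 465 = 465 + 2*C²)
1/n(a) = 1/(465 + 2*675²) = 1/(465 + 2*455625) = 1/(465 + 911250) = 1/911715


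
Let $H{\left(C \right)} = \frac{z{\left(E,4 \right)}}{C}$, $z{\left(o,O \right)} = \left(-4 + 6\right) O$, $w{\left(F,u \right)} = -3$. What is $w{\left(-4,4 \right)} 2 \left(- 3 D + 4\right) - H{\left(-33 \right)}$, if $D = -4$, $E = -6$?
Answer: $- \frac{3160}{33} \approx -95.758$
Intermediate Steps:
$z{\left(o,O \right)} = 2 O$
$H{\left(C \right)} = \frac{8}{C}$ ($H{\left(C \right)} = \frac{2 \cdot 4}{C} = \frac{8}{C}$)
$w{\left(-4,4 \right)} 2 \left(- 3 D + 4\right) - H{\left(-33 \right)} = \left(-3\right) 2 \left(\left(-3\right) \left(-4\right) + 4\right) - \frac{8}{-33} = - 6 \left(12 + 4\right) - 8 \left(- \frac{1}{33}\right) = \left(-6\right) 16 - - \frac{8}{33} = -96 + \frac{8}{33} = - \frac{3160}{33}$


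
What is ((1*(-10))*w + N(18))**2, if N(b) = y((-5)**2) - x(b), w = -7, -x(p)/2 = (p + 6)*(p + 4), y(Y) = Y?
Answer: 1324801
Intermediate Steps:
x(p) = -2*(4 + p)*(6 + p) (x(p) = -2*(p + 6)*(p + 4) = -2*(6 + p)*(4 + p) = -2*(4 + p)*(6 + p))
N(b) = 73 + 2*b**2 + 20*b (N(b) = (-5)**2 - (-48 - 20*b - 2*b**2) = 25 + (48 + 2*b**2 + 20*b) = 73 + 2*b**2 + 20*b)
((1*(-10))*w + N(18))**2 = ((1*(-10))*(-7) + (73 + 2*18**2 + 20*18))**2 = (-10*(-7) + (73 + 2*324 + 360))**2 = (70 + (73 + 648 + 360))**2 = (70 + 1081)**2 = 1151**2 = 1324801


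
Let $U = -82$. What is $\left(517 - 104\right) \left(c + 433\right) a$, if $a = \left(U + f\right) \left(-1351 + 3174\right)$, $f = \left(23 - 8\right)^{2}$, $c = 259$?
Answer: $74503873444$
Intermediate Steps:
$f = 225$ ($f = 15^{2} = 225$)
$a = 260689$ ($a = \left(-82 + 225\right) \left(-1351 + 3174\right) = 143 \cdot 1823 = 260689$)
$\left(517 - 104\right) \left(c + 433\right) a = \left(517 - 104\right) \left(259 + 433\right) 260689 = 413 \cdot 692 \cdot 260689 = 285796 \cdot 260689 = 74503873444$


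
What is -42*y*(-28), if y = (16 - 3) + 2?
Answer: 17640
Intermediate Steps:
y = 15 (y = 13 + 2 = 15)
-42*y*(-28) = -42*15*(-28) = -630*(-28) = 17640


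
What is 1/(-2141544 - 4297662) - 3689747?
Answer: -23759041020883/6439206 ≈ -3.6897e+6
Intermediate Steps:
1/(-2141544 - 4297662) - 3689747 = 1/(-6439206) - 3689747 = -1/6439206 - 3689747 = -23759041020883/6439206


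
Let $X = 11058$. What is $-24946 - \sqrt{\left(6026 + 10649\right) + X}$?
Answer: $-24946 - \sqrt{27733} \approx -25113.0$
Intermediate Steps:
$-24946 - \sqrt{\left(6026 + 10649\right) + X} = -24946 - \sqrt{\left(6026 + 10649\right) + 11058} = -24946 - \sqrt{16675 + 11058} = -24946 - \sqrt{27733}$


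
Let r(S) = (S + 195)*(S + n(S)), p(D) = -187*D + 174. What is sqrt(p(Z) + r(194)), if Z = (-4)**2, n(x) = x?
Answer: sqrt(148114) ≈ 384.86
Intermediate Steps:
Z = 16
p(D) = 174 - 187*D
r(S) = 2*S*(195 + S) (r(S) = (S + 195)*(S + S) = (195 + S)*(2*S) = 2*S*(195 + S))
sqrt(p(Z) + r(194)) = sqrt((174 - 187*16) + 2*194*(195 + 194)) = sqrt((174 - 2992) + 2*194*389) = sqrt(-2818 + 150932) = sqrt(148114)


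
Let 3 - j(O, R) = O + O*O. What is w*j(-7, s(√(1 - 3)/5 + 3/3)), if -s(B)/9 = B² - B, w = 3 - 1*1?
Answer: -78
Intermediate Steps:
w = 2 (w = 3 - 1 = 2)
s(B) = -9*B² + 9*B (s(B) = -9*(B² - B) = -9*B² + 9*B)
j(O, R) = 3 - O - O² (j(O, R) = 3 - (O + O*O) = 3 - (O + O²) = 3 + (-O - O²) = 3 - O - O²)
w*j(-7, s(√(1 - 3)/5 + 3/3)) = 2*(3 - 1*(-7) - 1*(-7)²) = 2*(3 + 7 - 1*49) = 2*(3 + 7 - 49) = 2*(-39) = -78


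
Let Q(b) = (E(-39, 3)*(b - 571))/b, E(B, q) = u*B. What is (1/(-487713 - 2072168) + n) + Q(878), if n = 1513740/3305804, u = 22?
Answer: -278207721754864517/928755517213309 ≈ -299.55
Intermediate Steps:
E(B, q) = 22*B
n = 378435/826451 (n = 1513740*(1/3305804) = 378435/826451 ≈ 0.45790)
Q(b) = (489918 - 858*b)/b (Q(b) = ((22*(-39))*(b - 571))/b = (-858*(-571 + b))/b = (489918 - 858*b)/b)
(1/(-487713 - 2072168) + n) + Q(878) = (1/(-487713 - 2072168) + 378435/826451) + (-858 + 489918/878) = (1/(-2559881) + 378435/826451) + (-858 + 489918*(1/878)) = (-1/2559881 + 378435/826451) + (-858 + 244959/439) = 968747739784/2115616212331 - 131703/439 = -278207721754864517/928755517213309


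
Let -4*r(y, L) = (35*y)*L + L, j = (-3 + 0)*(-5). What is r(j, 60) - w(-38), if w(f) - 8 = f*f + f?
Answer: -9304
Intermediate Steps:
j = 15 (j = -3*(-5) = 15)
w(f) = 8 + f + f² (w(f) = 8 + (f*f + f) = 8 + (f² + f) = 8 + (f + f²) = 8 + f + f²)
r(y, L) = -L/4 - 35*L*y/4 (r(y, L) = -((35*y)*L + L)/4 = -(35*L*y + L)/4 = -(L + 35*L*y)/4 = -L/4 - 35*L*y/4)
r(j, 60) - w(-38) = -¼*60*(1 + 35*15) - (8 - 38 + (-38)²) = -¼*60*(1 + 525) - (8 - 38 + 1444) = -¼*60*526 - 1*1414 = -7890 - 1414 = -9304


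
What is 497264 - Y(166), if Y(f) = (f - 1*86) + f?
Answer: 497018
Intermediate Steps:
Y(f) = -86 + 2*f (Y(f) = (f - 86) + f = (-86 + f) + f = -86 + 2*f)
497264 - Y(166) = 497264 - (-86 + 2*166) = 497264 - (-86 + 332) = 497264 - 1*246 = 497264 - 246 = 497018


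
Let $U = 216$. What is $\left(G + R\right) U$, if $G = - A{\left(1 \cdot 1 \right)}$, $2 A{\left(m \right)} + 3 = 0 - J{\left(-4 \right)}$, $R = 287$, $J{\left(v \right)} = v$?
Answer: $61884$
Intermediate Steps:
$A{\left(m \right)} = \frac{1}{2}$ ($A{\left(m \right)} = - \frac{3}{2} + \frac{0 - -4}{2} = - \frac{3}{2} + \frac{0 + 4}{2} = - \frac{3}{2} + \frac{1}{2} \cdot 4 = - \frac{3}{2} + 2 = \frac{1}{2}$)
$G = - \frac{1}{2}$ ($G = \left(-1\right) \frac{1}{2} = - \frac{1}{2} \approx -0.5$)
$\left(G + R\right) U = \left(- \frac{1}{2} + 287\right) 216 = \frac{573}{2} \cdot 216 = 61884$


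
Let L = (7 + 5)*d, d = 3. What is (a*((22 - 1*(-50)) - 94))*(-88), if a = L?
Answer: 69696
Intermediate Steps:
L = 36 (L = (7 + 5)*3 = 12*3 = 36)
a = 36
(a*((22 - 1*(-50)) - 94))*(-88) = (36*((22 - 1*(-50)) - 94))*(-88) = (36*((22 + 50) - 94))*(-88) = (36*(72 - 94))*(-88) = (36*(-22))*(-88) = -792*(-88) = 69696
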